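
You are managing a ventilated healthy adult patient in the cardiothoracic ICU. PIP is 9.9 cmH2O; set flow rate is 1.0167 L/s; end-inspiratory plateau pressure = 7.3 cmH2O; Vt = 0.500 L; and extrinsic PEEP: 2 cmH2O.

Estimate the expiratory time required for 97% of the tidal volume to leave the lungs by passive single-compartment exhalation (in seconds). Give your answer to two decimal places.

R = (PIP − Pplat)/V̇ = (9.9 − 7.3) / 1.0167 = 2.6/1.0167 = 2.557 cmH2O·s/L.
C = Vt/(Pplat − PEEP) = 500.0 / (7.3 − 2) = 500.0/5.3 = 94.34 mL/cmH2O.
τ = R × C = 2.557 × 0.09434 L/cmH2O = 0.2412 s.
t = −τ·ln(1 − 0.97) = −0.2412·ln(0.03) = 0.8458 s.

0.85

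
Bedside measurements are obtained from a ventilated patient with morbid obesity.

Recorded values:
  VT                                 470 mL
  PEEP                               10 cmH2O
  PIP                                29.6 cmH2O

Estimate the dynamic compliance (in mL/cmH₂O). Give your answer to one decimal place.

Dynamic compliance = Vt / (PIP − PEEP) = 470 / (29.6 − 10) = 470 / 19.6 = 23.98 mL/cmH2O.

24.0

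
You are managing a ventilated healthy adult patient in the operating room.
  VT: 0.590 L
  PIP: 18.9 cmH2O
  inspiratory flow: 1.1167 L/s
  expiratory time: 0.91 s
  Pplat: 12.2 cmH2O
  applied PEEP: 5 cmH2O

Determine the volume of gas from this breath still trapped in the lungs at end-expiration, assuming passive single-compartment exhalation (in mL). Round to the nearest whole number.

R = (PIP − Pplat)/V̇ = (18.9 − 12.2) / 1.1167 = 6.7/1.1167 = 6.0 cmH2O·s/L.
C = Vt/(Pplat − PEEP) = 590.0 / (12.2 − 5) = 590.0/7.2 = 81.944 mL/cmH2O.
τ = R × C = 6.0 × 0.08194 L/cmH2O = 0.4916 s.
Fraction remaining = e^(−Te/τ) = e^(−0.91/0.4916) = 0.1571.
Trapped volume = 590.0 × 0.1571 = 92.689 mL.

93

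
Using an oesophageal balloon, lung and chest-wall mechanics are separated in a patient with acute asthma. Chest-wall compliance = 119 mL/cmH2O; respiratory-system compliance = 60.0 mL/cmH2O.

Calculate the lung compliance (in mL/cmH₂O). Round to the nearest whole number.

1/CL = 1/Crs − 1/Ccw.
1/CL = 1/60.0 − 1/119 = 0.008263.
CL = 121.02 mL/cmH2O.

121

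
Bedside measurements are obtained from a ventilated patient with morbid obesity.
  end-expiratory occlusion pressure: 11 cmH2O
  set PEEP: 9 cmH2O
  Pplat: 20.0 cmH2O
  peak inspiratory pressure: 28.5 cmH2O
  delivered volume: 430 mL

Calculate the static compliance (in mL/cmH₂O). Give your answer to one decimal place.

End-expiratory occlusion gives total PEEP = 11 cmH2O (intrinsic PEEP = 11 − 9 = 2). Use total PEEP for the elastic gradient.
Cstat = Vt / (Pplat − PEEPtotal) = 430 / (20.0 − 11) = 430 / 9.0 = 47.778 mL/cmH2O.

47.8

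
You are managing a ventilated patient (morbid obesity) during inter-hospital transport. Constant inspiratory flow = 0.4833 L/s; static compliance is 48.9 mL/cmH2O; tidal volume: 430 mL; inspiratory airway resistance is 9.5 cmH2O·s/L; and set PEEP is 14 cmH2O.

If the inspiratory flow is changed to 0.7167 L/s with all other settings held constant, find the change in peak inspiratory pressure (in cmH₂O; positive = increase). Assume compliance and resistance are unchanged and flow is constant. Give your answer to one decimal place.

PIP = Vt/C + R·V̇ + PEEP (constant-flow equation of motion).
Only the resistive term changes: ΔPIP = R × ΔV̇ = 9.5 × (0.7167 − 0.4833) = 9.5 × 0.2334 = 2.217 cmH2O.

2.2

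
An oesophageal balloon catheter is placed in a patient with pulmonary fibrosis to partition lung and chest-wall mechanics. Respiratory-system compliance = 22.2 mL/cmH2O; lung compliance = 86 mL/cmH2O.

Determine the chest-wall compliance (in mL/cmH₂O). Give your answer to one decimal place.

29.9

1/Ccw = 1/Crs − 1/CL.
1/Ccw = 1/22.2 − 1/86 = 0.03342.
Ccw = 29.922 mL/cmH2O.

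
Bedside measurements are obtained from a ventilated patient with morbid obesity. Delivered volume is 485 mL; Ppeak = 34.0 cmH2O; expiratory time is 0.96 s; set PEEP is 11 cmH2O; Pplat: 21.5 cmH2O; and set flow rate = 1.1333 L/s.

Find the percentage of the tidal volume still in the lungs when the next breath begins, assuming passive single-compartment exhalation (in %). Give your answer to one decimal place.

R = (PIP − Pplat)/V̇ = (34.0 − 21.5) / 1.1333 = 12.5/1.1333 = 11.03 cmH2O·s/L.
C = Vt/(Pplat − PEEP) = 485.0 / (21.5 − 11) = 485.0/10.5 = 46.19 mL/cmH2O.
τ = R × C = 11.03 × 0.04619 L/cmH2O = 0.5095 s.
Fraction remaining at end-expiration = e^(−Te/τ) = e^(−0.96/0.5095) = 0.152 → 15.2%.

15.2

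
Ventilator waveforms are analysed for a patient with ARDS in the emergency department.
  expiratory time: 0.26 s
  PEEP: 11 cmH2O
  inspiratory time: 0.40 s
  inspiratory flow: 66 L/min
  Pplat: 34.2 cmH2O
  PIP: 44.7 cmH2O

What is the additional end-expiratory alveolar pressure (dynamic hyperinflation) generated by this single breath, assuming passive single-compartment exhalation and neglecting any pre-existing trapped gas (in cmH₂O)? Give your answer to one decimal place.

Flow: 66 L/min ÷ 60 = 1.1 L/s.
Vt = flow × Ti = 1.1 L/s × 0.40 s × 1000 mL/L = 440.0 mL.
R = (PIP − Pplat)/V̇ = (44.7 − 34.2) / 1.1 = 10.5/1.1 = 9.545 cmH2O·s/L.
C = Vt/(Pplat − PEEP) = 440.0 / (34.2 − 11) = 440.0/23.2 = 18.966 mL/cmH2O.
τ = R × C = 9.545 × 0.01897 L/cmH2O = 0.1811 s.
Fraction remaining = e^(−Te/τ) = e^(−0.26/0.1811) = 0.238; trapped volume = 440.0 × 0.238 = 104.72 mL.
Additional alveolar pressure from trapping ≈ V_trapped / C = 104.72 / 18.966 = 5.521 cmH2O.

5.5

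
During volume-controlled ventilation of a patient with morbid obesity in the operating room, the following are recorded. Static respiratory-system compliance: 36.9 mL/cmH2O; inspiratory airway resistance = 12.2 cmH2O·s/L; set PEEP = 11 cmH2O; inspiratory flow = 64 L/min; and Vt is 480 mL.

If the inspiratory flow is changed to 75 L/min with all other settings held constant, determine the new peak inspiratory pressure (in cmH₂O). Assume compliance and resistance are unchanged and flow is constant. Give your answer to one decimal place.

Flow: 64 L/min ÷ 60 = 1.0667 L/s.
New flow: 75 L/min ÷ 60 = 1.25 L/s.
PIP = Vt/C + R·V̇ + PEEP (constant-flow equation of motion).
Only the resistive term changes: ΔPIP = R × ΔV̇ = 12.2 × (1.25 − 1.0667) = 12.2 × 0.1833 = 2.236 cmH2O.
Original PIP = 480/36.9 + 12.2×1.0667 + 11 = 37.022 cmH2O; new PIP = 37.022 + (2.236) = 39.258 cmH2O.

39.3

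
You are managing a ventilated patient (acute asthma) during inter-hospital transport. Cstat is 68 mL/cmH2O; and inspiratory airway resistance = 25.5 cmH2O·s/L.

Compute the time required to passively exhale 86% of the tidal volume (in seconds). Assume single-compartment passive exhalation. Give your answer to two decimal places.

τ = R × C = 25.5 × 68 mL/cmH2O = 25.5 × 0.068 L/cmH2O = 1.734 s.
Exhaled fraction f = 1 − e^(−t/τ) → t = −τ·ln(1 − f) = −1.734·ln(0.14) = 3.409 s.

3.41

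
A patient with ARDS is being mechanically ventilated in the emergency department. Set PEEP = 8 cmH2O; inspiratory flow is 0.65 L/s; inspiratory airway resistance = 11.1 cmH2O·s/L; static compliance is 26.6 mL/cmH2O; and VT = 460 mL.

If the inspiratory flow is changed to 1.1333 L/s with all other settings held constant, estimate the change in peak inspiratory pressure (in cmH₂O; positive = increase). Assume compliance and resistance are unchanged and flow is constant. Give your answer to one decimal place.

PIP = Vt/C + R·V̇ + PEEP (constant-flow equation of motion).
Only the resistive term changes: ΔPIP = R × ΔV̇ = 11.1 × (1.1333 − 0.65) = 11.1 × 0.4833 = 5.365 cmH2O.

5.4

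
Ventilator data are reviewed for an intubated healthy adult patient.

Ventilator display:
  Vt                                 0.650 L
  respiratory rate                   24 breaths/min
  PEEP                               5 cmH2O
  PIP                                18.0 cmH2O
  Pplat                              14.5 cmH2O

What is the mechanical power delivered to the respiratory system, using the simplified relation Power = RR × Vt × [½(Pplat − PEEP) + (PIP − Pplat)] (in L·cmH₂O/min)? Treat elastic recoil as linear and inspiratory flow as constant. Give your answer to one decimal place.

128.7

Per-breath work = Vt × [½(Pplat−PEEP) + (PIP−Pplat)] = 0.650 × [0.5×9.5 + 3.5] = 0.650 × 8.25 = 5.363 L·cmH2O.
Power = 24 × 5.363 = 128.71 L·cmH2O/min.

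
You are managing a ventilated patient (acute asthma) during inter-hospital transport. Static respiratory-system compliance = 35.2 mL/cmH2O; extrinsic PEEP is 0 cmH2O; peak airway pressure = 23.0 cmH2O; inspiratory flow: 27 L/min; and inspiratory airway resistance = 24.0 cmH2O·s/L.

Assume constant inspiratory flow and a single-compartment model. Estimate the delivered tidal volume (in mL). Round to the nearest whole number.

429

Flow: 27 L/min ÷ 60 = 0.45 L/s.
Equation of motion (constant flow): PIP = Vt/C + R·V̇ + PEEP.
Vt/C = PIP − R·V̇ − PEEP = 23.0 − 10.8 − 0 = 12.2 cmH2O.
Vt = C × 12.2 = 35.2 × 12.2 = 429.44 mL.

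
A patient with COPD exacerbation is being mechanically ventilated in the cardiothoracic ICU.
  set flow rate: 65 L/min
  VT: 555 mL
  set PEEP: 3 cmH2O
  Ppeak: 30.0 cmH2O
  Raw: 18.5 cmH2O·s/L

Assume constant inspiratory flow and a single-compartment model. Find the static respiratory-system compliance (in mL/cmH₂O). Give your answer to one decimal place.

Flow: 65 L/min ÷ 60 = 1.0833 L/s.
Equation of motion (constant flow): PIP = Vt/C + R·V̇ + PEEP.
Vt/C = PIP − R·V̇ − PEEP = 30.0 − 18.5×1.0833 − 3 = 30.0 − 20.041 − 3 = 6.959 cmH2O.
C = Vt / 6.959 = 555 / 6.959 = 79.753 mL/cmH2O.

79.8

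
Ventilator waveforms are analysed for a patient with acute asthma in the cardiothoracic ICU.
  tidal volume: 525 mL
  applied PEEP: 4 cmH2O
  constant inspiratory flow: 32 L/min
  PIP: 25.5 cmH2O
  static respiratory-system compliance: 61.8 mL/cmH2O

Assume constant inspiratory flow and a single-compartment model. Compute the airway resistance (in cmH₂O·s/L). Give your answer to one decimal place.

24.4

Flow: 32 L/min ÷ 60 = 0.5333 L/s.
Equation of motion (constant flow): PIP = Vt/C + R·V̇ + PEEP.
R·V̇ = PIP − Vt/C − PEEP = 25.5 − 525/61.8 − 4 = 25.5 − 8.495 − 4 = 13.005 cmH2O.
R = 13.005 / 0.5333 = 24.386 cmH2O·s/L.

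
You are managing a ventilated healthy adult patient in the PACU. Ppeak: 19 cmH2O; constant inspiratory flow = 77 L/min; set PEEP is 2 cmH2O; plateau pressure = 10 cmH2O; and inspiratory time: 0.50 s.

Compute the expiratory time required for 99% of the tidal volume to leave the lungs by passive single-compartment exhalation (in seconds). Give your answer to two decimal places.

Flow: 77 L/min ÷ 60 = 1.2833 L/s.
Vt = flow × Ti = 1.2833 L/s × 0.50 s × 1000 mL/L = 641.65 mL.
R = (PIP − Pplat)/V̇ = (19 − 10) / 1.2833 = 9.0/1.2833 = 7.013 cmH2O·s/L.
C = Vt/(Pplat − PEEP) = 641.65 / (10 − 2) = 641.65/8.0 = 80.206 mL/cmH2O.
τ = R × C = 7.013 × 0.08021 L/cmH2O = 0.5625 s.
t = −τ·ln(1 − 0.99) = −0.5625·ln(0.01) = 2.59 s.

2.59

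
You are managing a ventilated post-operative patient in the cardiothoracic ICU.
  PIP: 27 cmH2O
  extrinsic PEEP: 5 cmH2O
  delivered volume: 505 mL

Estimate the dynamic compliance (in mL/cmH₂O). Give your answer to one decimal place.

Dynamic compliance = Vt / (PIP − PEEP) = 505 / (27 − 5) = 505 / 22.0 = 22.955 mL/cmH2O.

23.0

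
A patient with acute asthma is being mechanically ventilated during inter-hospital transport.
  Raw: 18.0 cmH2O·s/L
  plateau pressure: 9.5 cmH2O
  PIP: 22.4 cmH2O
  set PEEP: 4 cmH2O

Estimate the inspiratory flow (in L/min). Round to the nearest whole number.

flow = (PIP − Pplat) / Raw = (22.4 − 9.5) / 18.0 = 0.7167 L/s × 60 = 43.002 L/min.

43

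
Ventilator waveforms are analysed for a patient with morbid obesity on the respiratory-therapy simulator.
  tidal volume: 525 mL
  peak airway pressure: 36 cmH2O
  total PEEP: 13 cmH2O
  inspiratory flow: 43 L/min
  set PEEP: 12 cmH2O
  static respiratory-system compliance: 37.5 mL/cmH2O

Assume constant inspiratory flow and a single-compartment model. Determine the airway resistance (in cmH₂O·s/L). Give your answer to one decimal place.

12.6

Flow: 43 L/min ÷ 60 = 0.7167 L/s.
Total PEEP = 13 cmH2O (set 12 + intrinsic 1); this is the baseline alveolar pressure.
Equation of motion (constant flow): PIP = Vt/C + R·V̇ + PEEP.
R·V̇ = PIP − Vt/C − PEEP = 36 − 525/37.5 − 13 = 36 − 14.0 − 13 = 9.0 cmH2O.
R = 9.0 / 0.7167 = 12.558 cmH2O·s/L.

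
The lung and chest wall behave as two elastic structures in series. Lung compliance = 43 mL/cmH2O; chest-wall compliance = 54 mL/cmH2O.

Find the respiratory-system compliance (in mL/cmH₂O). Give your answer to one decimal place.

23.9

Lung and chest wall are elastances in series: 1/Crs = 1/CL + 1/Ccw.
1/Crs = 1/43 + 1/54 = 0.04177.
Crs = 23.941 mL/cmH2O.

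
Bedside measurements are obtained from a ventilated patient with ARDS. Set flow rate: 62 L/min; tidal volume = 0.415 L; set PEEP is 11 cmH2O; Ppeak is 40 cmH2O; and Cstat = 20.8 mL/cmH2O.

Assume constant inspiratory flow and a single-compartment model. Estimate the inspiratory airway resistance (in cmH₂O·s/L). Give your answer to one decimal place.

8.8

Flow: 62 L/min ÷ 60 = 1.0333 L/s.
Equation of motion (constant flow): PIP = Vt/C + R·V̇ + PEEP.
R·V̇ = PIP − Vt/C − PEEP = 40 − 415/20.8 − 11 = 40 − 19.952 − 11 = 9.048 cmH2O.
R = 9.048 / 1.0333 = 8.756 cmH2O·s/L.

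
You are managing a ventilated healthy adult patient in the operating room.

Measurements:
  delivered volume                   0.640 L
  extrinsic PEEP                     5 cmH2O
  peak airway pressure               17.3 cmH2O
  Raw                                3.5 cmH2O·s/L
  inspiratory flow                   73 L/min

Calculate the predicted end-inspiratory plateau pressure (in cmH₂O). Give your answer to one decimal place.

13.0

Flow: 73 L/min ÷ 60 = 1.2167 L/s.
Pplat = PIP − Raw × flow = 17.3 − 3.5 × 1.2167 = 17.3 − 4.258 = 13.042 cmH2O.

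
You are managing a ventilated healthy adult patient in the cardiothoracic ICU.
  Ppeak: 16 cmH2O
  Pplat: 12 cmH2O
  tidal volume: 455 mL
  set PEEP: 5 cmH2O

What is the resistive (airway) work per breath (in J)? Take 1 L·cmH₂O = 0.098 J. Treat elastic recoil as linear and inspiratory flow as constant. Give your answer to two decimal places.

0.18

With constant inspiratory flow the resistive pressure is constant at PIP − Pplat = 16 − 12 = 4.0 cmH2O, so resistive work = 4.0 × 0.455 = 1.82 L·cmH2O.
× 0.098 J/(L·cmH2O) → 0.1784 J.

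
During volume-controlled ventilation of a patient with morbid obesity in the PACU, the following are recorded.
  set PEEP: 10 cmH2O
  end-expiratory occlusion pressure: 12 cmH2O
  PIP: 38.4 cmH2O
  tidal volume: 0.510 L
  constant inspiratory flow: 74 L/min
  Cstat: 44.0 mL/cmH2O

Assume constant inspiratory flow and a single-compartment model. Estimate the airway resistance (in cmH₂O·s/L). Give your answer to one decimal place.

12.0

Flow: 74 L/min ÷ 60 = 1.2333 L/s.
Total PEEP = 12 cmH2O (set 10 + intrinsic 2); this is the baseline alveolar pressure.
Equation of motion (constant flow): PIP = Vt/C + R·V̇ + PEEP.
R·V̇ = PIP − Vt/C − PEEP = 38.4 − 510/44.0 − 12 = 38.4 − 11.591 − 12 = 14.809 cmH2O.
R = 14.809 / 1.2333 = 12.008 cmH2O·s/L.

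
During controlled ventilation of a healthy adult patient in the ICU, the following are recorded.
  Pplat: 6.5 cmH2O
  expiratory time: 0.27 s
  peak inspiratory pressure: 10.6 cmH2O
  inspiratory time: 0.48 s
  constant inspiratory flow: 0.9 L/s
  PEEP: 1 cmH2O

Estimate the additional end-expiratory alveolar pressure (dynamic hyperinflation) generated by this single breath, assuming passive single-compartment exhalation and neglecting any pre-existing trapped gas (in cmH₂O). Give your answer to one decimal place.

Vt = flow × Ti = 0.9 L/s × 0.48 s × 1000 mL/L = 432.0 mL.
R = (PIP − Pplat)/V̇ = (10.6 − 6.5) / 0.9 = 4.1/0.9 = 4.556 cmH2O·s/L.
C = Vt/(Pplat − PEEP) = 432.0 / (6.5 − 1) = 432.0/5.5 = 78.545 mL/cmH2O.
τ = R × C = 4.556 × 0.07855 L/cmH2O = 0.3579 s.
Fraction remaining = e^(−Te/τ) = e^(−0.27/0.3579) = 0.4703; trapped volume = 432.0 × 0.4703 = 203.17 mL.
Additional alveolar pressure from trapping ≈ V_trapped / C = 203.17 / 78.545 = 2.587 cmH2O.

2.6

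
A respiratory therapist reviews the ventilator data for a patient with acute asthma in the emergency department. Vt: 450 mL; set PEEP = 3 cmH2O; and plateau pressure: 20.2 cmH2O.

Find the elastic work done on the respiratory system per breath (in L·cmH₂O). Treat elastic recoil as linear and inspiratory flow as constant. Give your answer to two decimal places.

3.87

Elastic work ≈ ½ × (Pplat − PEEP) × Vt = 0.5 × (20.2 − 3) × 0.450 L = 0.5 × 17.2 × 0.450 = 3.87 L·cmH2O.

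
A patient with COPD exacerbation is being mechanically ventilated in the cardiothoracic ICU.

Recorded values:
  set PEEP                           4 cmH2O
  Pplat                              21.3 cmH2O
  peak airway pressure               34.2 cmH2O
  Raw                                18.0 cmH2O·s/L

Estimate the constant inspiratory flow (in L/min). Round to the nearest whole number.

flow = (PIP − Pplat) / Raw = (34.2 − 21.3) / 18.0 = 0.7167 L/s × 60 = 43.002 L/min.

43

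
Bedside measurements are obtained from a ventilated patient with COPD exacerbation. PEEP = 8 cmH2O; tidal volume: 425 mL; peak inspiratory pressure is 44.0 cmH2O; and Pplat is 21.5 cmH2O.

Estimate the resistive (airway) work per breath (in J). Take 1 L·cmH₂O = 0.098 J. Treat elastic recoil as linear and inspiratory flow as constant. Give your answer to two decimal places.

0.94

With constant inspiratory flow the resistive pressure is constant at PIP − Pplat = 44.0 − 21.5 = 22.5 cmH2O, so resistive work = 22.5 × 0.425 = 9.563 L·cmH2O.
× 0.098 J/(L·cmH2O) → 0.9372 J.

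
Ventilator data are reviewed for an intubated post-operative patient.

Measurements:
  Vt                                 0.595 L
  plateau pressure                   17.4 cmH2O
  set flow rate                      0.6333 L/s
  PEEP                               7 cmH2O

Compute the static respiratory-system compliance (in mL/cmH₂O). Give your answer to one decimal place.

Cstat = Vt / (Pplat − PEEP) = 595 / (17.4 − 7) = 595 / 10.4 = 57.212 mL/cmH2O.

57.2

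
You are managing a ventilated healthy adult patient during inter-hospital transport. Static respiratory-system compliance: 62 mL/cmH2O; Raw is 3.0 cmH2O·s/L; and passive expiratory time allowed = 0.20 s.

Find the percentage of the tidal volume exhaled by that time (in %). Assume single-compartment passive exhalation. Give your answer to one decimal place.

65.9

τ = R × C = 3.0 × 62 mL/cmH2O = 3.0 × 0.062 L/cmH2O = 0.186 s.
Passive exhalation: V(t)/V₀ = e^(−t/τ) = e^(−0.20/0.186) = 0.3412.
Fraction exhaled = 1 − 0.3412 = 0.6588 → 65.88%.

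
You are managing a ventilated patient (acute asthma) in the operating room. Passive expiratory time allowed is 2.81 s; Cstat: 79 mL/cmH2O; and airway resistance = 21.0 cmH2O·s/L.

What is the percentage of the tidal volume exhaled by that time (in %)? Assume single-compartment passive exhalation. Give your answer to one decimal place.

81.6

τ = R × C = 21.0 × 79 mL/cmH2O = 21.0 × 0.079 L/cmH2O = 1.659 s.
Passive exhalation: V(t)/V₀ = e^(−t/τ) = e^(−2.81/1.659) = 0.1838.
Fraction exhaled = 1 − 0.1838 = 0.8162 → 81.62%.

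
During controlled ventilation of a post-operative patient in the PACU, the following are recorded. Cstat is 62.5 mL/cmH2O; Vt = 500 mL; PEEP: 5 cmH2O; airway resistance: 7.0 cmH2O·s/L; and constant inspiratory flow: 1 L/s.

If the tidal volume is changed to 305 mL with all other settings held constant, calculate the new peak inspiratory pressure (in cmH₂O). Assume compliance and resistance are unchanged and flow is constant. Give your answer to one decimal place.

16.9

PIP = Vt/C + R·V̇ + PEEP (constant-flow equation of motion).
Only the elastic term changes: ΔPIP = ΔVt / C = (305 − 500) / 62.5 = -3.12 cmH2O.
Original PIP = 500/62.5 + 7.0×1 + 5 = 20.0 cmH2O; new PIP = 20.0 + (-3.12) = 16.88 cmH2O.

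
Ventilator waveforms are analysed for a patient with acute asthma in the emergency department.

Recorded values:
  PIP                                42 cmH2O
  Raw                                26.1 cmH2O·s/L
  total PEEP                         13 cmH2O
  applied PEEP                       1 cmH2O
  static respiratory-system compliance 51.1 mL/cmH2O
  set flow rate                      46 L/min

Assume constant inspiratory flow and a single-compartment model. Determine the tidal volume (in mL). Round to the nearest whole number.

Flow: 46 L/min ÷ 60 = 0.7667 L/s.
Total PEEP = 13 cmH2O (set 1 + intrinsic 12); this is the baseline alveolar pressure.
Equation of motion (constant flow): PIP = Vt/C + R·V̇ + PEEP.
Vt/C = PIP − R·V̇ − PEEP = 42 − 20.011 − 13 = 8.989 cmH2O.
Vt = C × 8.989 = 51.1 × 8.989 = 459.34 mL.

459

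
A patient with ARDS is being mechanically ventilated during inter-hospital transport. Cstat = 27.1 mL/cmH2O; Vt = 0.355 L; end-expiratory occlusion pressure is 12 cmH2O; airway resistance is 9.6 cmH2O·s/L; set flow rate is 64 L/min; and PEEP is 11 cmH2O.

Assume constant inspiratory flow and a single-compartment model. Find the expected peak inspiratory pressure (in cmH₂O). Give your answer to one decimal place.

35.3

Flow: 64 L/min ÷ 60 = 1.0667 L/s.
Total PEEP = 12 cmH2O (set 11 + intrinsic 1); this is the baseline alveolar pressure.
Equation of motion (constant flow): PIP = Vt/C + R·V̇ + PEEP.
PIP = 355/27.1 + 9.6×1.0667 + 12 = 13.1 + 10.24 + 12 = 35.34 cmH2O.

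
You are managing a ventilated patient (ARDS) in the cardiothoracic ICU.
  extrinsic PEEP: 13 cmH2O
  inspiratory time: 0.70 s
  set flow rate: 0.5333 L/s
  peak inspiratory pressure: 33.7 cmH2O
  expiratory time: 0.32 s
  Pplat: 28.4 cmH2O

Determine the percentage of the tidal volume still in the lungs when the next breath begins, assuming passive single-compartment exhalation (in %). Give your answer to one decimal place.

26.5

Vt = flow × Ti = 0.5333 L/s × 0.70 s × 1000 mL/L = 373.31 mL.
R = (PIP − Pplat)/V̇ = (33.7 − 28.4) / 0.5333 = 5.3/0.5333 = 9.938 cmH2O·s/L.
C = Vt/(Pplat − PEEP) = 373.31 / (28.4 − 13) = 373.31/15.4 = 24.241 mL/cmH2O.
τ = R × C = 9.938 × 0.02424 L/cmH2O = 0.2409 s.
Fraction remaining at end-expiration = e^(−Te/τ) = e^(−0.32/0.2409) = 0.2649 → 26.49%.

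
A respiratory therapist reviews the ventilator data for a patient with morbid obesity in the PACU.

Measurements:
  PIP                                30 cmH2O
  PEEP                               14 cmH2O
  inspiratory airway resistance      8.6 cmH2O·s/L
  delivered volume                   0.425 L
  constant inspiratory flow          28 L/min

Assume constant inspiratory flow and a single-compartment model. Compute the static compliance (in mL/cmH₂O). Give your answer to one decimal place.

35.5

Flow: 28 L/min ÷ 60 = 0.4667 L/s.
Equation of motion (constant flow): PIP = Vt/C + R·V̇ + PEEP.
Vt/C = PIP − R·V̇ − PEEP = 30 − 8.6×0.4667 − 14 = 30 − 4.014 − 14 = 11.986 cmH2O.
C = Vt / 11.986 = 425 / 11.986 = 35.458 mL/cmH2O.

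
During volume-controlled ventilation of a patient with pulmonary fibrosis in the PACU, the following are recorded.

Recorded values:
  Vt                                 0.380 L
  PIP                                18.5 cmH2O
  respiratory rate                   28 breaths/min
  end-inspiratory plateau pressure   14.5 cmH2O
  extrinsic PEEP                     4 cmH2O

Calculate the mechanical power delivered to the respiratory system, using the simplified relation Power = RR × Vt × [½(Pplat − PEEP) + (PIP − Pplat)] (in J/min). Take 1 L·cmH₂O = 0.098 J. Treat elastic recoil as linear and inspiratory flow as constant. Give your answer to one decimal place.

Per-breath work = Vt × [½(Pplat−PEEP) + (PIP−Pplat)] = 0.380 × [0.5×10.5 + 4.0] = 0.380 × 9.25 = 3.515 L·cmH2O.
Power = 28 × 3.515 = 98.42 L·cmH2O/min.
× 0.098 J/(L·cmH2O) → 9.645 J/min.

9.6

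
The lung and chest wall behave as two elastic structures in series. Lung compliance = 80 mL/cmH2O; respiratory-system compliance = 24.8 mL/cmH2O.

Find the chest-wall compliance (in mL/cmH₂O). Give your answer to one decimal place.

35.9

1/Ccw = 1/Crs − 1/CL.
1/Ccw = 1/24.8 − 1/80 = 0.02782.
Ccw = 35.945 mL/cmH2O.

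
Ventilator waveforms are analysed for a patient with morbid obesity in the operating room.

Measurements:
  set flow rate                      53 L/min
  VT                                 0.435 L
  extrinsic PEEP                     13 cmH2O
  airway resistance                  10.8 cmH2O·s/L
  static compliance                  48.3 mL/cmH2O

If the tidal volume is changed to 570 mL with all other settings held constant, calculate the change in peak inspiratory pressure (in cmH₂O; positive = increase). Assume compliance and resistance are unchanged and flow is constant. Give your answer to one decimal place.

2.8

PIP = Vt/C + R·V̇ + PEEP (constant-flow equation of motion).
Only the elastic term changes: ΔPIP = ΔVt / C = (570 − 435) / 48.3 = 2.795 cmH2O.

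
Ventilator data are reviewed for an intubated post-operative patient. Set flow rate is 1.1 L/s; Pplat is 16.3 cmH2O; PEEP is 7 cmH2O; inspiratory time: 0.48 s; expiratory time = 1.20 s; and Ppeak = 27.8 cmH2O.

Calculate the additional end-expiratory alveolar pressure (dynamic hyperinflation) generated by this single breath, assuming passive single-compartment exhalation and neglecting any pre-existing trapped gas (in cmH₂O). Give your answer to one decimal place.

Vt = flow × Ti = 1.1 L/s × 0.48 s × 1000 mL/L = 528.0 mL.
R = (PIP − Pplat)/V̇ = (27.8 − 16.3) / 1.1 = 11.5/1.1 = 10.455 cmH2O·s/L.
C = Vt/(Pplat − PEEP) = 528.0 / (16.3 − 7) = 528.0/9.3 = 56.774 mL/cmH2O.
τ = R × C = 10.455 × 0.05677 L/cmH2O = 0.5935 s.
Fraction remaining = e^(−Te/τ) = e^(−1.20/0.5935) = 0.1324; trapped volume = 528.0 × 0.1324 = 69.907 mL.
Additional alveolar pressure from trapping ≈ V_trapped / C = 69.907 / 56.774 = 1.231 cmH2O.

1.2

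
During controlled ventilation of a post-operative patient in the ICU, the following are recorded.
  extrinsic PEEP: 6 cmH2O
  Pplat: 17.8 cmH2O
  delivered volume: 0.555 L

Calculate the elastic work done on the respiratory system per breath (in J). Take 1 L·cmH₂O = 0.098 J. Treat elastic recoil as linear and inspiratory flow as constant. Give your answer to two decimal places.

Elastic work ≈ ½ × (Pplat − PEEP) × Vt = 0.5 × (17.8 − 6) × 0.555 L = 0.5 × 11.8 × 0.555 = 3.275 L·cmH2O.
× 0.098 J/(L·cmH2O) → 0.321 J.

0.32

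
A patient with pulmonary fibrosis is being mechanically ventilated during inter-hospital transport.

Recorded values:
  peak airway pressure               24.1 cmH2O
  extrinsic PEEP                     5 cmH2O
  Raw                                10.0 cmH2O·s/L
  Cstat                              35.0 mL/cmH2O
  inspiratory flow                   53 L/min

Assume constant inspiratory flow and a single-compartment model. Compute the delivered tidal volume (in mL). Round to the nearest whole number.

Flow: 53 L/min ÷ 60 = 0.8833 L/s.
Equation of motion (constant flow): PIP = Vt/C + R·V̇ + PEEP.
Vt/C = PIP − R·V̇ − PEEP = 24.1 − 8.833 − 5 = 10.267 cmH2O.
Vt = C × 10.267 = 35.0 × 10.267 = 359.35 mL.

359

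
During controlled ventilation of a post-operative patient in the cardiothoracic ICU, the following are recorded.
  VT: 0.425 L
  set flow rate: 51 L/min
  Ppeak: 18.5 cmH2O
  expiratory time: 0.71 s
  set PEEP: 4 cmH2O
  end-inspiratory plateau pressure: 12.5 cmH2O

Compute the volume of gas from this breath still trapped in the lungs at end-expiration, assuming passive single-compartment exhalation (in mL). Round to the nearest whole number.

57

Flow: 51 L/min ÷ 60 = 0.85 L/s.
R = (PIP − Pplat)/V̇ = (18.5 − 12.5) / 0.85 = 6.0/0.85 = 7.059 cmH2O·s/L.
C = Vt/(Pplat − PEEP) = 425.0 / (12.5 − 4) = 425.0/8.5 = 50.0 mL/cmH2O.
τ = R × C = 7.059 × 0.05 L/cmH2O = 0.353 s.
Fraction remaining = e^(−Te/τ) = e^(−0.71/0.353) = 0.1338.
Trapped volume = 425.0 × 0.1338 = 56.865 mL.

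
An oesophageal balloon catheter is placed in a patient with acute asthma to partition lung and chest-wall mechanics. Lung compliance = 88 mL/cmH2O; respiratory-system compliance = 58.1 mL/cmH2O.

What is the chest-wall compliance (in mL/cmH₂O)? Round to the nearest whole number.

1/Ccw = 1/Crs − 1/CL.
1/Ccw = 1/58.1 − 1/88 = 0.005848.
Ccw = 171.0 mL/cmH2O.

171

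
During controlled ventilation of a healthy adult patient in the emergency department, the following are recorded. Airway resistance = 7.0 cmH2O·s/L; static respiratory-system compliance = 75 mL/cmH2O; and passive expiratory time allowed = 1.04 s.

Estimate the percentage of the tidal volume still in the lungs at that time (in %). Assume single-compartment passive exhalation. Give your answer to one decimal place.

τ = R × C = 7.0 × 75 mL/cmH2O = 7.0 × 0.075 L/cmH2O = 0.525 s.
Passive exhalation: V(t)/V₀ = e^(−t/τ) = e^(−1.04/0.525) = 0.1379.
Fraction remaining = 0.1379 → 13.79%.

13.8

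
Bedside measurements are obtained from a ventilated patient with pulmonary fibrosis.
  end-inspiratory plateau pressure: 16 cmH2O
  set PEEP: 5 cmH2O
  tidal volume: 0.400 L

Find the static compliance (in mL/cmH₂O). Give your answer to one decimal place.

Cstat = Vt / (Pplat − PEEP) = 400 / (16 − 5) = 400 / 11.0 = 36.364 mL/cmH2O.

36.4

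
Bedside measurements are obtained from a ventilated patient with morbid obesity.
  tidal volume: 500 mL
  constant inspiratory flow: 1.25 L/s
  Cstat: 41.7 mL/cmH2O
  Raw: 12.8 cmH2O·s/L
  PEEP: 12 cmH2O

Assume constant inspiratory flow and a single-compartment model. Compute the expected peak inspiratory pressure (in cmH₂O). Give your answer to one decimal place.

Equation of motion (constant flow): PIP = Vt/C + R·V̇ + PEEP.
PIP = 500/41.7 + 12.8×1.25 + 12 = 11.99 + 16.0 + 12 = 39.99 cmH2O.

40.0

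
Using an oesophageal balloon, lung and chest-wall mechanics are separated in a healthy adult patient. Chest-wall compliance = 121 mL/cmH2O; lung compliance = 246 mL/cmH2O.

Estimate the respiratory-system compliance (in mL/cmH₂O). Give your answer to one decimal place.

81.1

Lung and chest wall are elastances in series: 1/Crs = 1/CL + 1/Ccw.
1/Crs = 1/246 + 1/121 = 0.01233.
Crs = 81.103 mL/cmH2O.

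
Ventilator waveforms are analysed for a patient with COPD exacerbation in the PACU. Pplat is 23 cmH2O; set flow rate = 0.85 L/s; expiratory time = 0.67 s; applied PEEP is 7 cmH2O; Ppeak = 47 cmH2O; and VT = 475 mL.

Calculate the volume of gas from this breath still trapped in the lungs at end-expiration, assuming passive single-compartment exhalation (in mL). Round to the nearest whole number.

214

R = (PIP − Pplat)/V̇ = (47 − 23) / 0.85 = 24.0/0.85 = 28.235 cmH2O·s/L.
C = Vt/(Pplat − PEEP) = 475.0 / (23 − 7) = 475.0/16.0 = 29.688 mL/cmH2O.
τ = R × C = 28.235 × 0.02969 L/cmH2O = 0.8383 s.
Fraction remaining = e^(−Te/τ) = e^(−0.67/0.8383) = 0.4497.
Trapped volume = 475.0 × 0.4497 = 213.61 mL.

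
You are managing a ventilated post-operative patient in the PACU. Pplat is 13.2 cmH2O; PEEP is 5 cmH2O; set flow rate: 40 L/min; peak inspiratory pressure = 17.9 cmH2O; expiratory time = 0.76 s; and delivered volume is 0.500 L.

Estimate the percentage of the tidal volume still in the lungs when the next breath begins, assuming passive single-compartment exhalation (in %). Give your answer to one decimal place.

Flow: 40 L/min ÷ 60 = 0.6667 L/s.
R = (PIP − Pplat)/V̇ = (17.9 − 13.2) / 0.6667 = 4.7/0.6667 = 7.05 cmH2O·s/L.
C = Vt/(Pplat − PEEP) = 500.0 / (13.2 − 5) = 500.0/8.2 = 60.976 mL/cmH2O.
τ = R × C = 7.05 × 0.06098 L/cmH2O = 0.4299 s.
Fraction remaining at end-expiration = e^(−Te/τ) = e^(−0.76/0.4299) = 0.1707 → 17.07%.

17.1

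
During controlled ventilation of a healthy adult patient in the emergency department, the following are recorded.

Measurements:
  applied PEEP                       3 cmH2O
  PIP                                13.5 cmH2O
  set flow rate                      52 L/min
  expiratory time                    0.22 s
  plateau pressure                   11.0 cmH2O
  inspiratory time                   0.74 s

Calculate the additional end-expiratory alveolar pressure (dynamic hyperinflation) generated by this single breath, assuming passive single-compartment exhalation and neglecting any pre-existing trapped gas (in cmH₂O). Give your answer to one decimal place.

3.1

Flow: 52 L/min ÷ 60 = 0.8667 L/s.
Vt = flow × Ti = 0.8667 L/s × 0.74 s × 1000 mL/L = 641.36 mL.
R = (PIP − Pplat)/V̇ = (13.5 − 11.0) / 0.8667 = 2.5/0.8667 = 2.885 cmH2O·s/L.
C = Vt/(Pplat − PEEP) = 641.36 / (11.0 − 3) = 641.36/8.0 = 80.17 mL/cmH2O.
τ = R × C = 2.885 × 0.08017 L/cmH2O = 0.2313 s.
Fraction remaining = e^(−Te/τ) = e^(−0.22/0.2313) = 0.3863; trapped volume = 641.36 × 0.3863 = 247.76 mL.
Additional alveolar pressure from trapping ≈ V_trapped / C = 247.76 / 80.17 = 3.09 cmH2O.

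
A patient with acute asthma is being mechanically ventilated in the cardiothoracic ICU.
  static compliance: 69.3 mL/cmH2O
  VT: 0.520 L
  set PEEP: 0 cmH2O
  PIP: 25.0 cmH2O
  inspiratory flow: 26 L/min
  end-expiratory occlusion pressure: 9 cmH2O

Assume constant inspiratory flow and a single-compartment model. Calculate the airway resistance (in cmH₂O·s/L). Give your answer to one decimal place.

19.6

Flow: 26 L/min ÷ 60 = 0.4333 L/s.
Total PEEP = 9 cmH2O (set 0 + intrinsic 9); this is the baseline alveolar pressure.
Equation of motion (constant flow): PIP = Vt/C + R·V̇ + PEEP.
R·V̇ = PIP − Vt/C − PEEP = 25.0 − 520/69.3 − 9 = 25.0 − 7.504 − 9 = 8.496 cmH2O.
R = 8.496 / 0.4333 = 19.608 cmH2O·s/L.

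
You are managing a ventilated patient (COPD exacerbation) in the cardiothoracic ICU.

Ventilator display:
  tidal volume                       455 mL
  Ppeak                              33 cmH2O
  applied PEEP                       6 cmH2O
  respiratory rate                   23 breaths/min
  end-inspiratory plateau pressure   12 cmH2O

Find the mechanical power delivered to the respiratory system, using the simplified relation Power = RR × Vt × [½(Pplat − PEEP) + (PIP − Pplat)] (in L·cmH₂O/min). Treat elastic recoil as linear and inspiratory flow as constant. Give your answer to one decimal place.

251.2

Per-breath work = Vt × [½(Pplat−PEEP) + (PIP−Pplat)] = 0.455 × [0.5×6.0 + 21.0] = 0.455 × 24.0 = 10.92 L·cmH2O.
Power = 23 × 10.92 = 251.16 L·cmH2O/min.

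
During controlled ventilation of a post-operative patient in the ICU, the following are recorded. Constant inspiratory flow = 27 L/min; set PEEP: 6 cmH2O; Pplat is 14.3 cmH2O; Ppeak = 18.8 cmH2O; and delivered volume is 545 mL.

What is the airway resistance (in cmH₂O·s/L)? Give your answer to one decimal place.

Flow: 27 L/min ÷ 60 = 0.45 L/s.
Raw = (PIP − Pplat) / flow = (18.8 − 14.3) / 0.45 = 4.5 / 0.45 = 10.0 cmH2O·s/L.

10.0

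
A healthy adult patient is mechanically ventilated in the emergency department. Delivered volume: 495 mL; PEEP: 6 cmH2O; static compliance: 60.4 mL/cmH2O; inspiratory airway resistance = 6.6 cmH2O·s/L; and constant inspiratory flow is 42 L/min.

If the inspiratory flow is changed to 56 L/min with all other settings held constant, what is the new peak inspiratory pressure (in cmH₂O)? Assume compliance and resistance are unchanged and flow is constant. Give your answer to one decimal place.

Flow: 42 L/min ÷ 60 = 0.7 L/s.
New flow: 56 L/min ÷ 60 = 0.9333 L/s.
PIP = Vt/C + R·V̇ + PEEP (constant-flow equation of motion).
Only the resistive term changes: ΔPIP = R × ΔV̇ = 6.6 × (0.9333 − 0.7) = 6.6 × 0.2333 = 1.54 cmH2O.
Original PIP = 495/60.4 + 6.6×0.7 + 6 = 18.815 cmH2O; new PIP = 18.815 + (1.54) = 20.355 cmH2O.

20.4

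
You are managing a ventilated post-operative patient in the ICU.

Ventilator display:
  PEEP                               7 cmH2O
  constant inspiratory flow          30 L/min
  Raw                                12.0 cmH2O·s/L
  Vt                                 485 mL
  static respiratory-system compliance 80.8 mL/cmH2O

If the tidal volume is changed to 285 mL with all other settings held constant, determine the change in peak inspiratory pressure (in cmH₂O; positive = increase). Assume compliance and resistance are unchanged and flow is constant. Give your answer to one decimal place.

PIP = Vt/C + R·V̇ + PEEP (constant-flow equation of motion).
Only the elastic term changes: ΔPIP = ΔVt / C = (285 − 485) / 80.8 = -2.475 cmH2O.

-2.5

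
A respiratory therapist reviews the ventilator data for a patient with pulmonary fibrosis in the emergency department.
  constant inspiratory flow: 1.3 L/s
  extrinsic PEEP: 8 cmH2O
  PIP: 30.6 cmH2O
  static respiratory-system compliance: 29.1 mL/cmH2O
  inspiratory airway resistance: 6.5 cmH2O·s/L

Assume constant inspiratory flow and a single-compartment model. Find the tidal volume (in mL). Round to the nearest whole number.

Equation of motion (constant flow): PIP = Vt/C + R·V̇ + PEEP.
Vt/C = PIP − R·V̇ − PEEP = 30.6 − 8.45 − 8 = 14.15 cmH2O.
Vt = C × 14.15 = 29.1 × 14.15 = 411.77 mL.

412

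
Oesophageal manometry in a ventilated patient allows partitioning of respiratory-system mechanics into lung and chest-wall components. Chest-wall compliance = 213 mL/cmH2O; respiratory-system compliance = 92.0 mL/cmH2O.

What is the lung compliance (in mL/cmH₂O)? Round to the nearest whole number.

1/CL = 1/Crs − 1/Ccw.
1/CL = 1/92.0 − 1/213 = 0.006175.
CL = 161.94 mL/cmH2O.

162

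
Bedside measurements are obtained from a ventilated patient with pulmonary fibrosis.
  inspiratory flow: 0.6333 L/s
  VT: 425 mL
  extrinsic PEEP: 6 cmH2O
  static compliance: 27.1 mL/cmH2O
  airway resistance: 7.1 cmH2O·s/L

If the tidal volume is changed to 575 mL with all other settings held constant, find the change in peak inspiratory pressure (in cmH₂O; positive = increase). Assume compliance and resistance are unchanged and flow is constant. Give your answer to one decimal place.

5.5

PIP = Vt/C + R·V̇ + PEEP (constant-flow equation of motion).
Only the elastic term changes: ΔPIP = ΔVt / C = (575 − 425) / 27.1 = 5.535 cmH2O.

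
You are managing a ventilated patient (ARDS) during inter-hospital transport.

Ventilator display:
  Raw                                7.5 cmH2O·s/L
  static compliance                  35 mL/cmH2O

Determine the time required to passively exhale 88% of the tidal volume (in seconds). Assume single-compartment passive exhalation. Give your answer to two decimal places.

0.56

τ = R × C = 7.5 × 35 mL/cmH2O = 7.5 × 0.035 L/cmH2O = 0.2625 s.
Exhaled fraction f = 1 − e^(−t/τ) → t = −τ·ln(1 − f) = −0.2625·ln(0.12) = 0.5566 s.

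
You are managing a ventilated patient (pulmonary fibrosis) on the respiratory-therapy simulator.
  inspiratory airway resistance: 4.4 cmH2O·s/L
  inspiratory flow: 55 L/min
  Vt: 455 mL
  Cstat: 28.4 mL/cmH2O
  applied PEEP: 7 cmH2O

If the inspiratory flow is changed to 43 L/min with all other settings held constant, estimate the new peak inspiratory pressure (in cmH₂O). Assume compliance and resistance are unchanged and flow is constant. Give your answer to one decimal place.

26.2

Flow: 55 L/min ÷ 60 = 0.9167 L/s.
New flow: 43 L/min ÷ 60 = 0.7167 L/s.
PIP = Vt/C + R·V̇ + PEEP (constant-flow equation of motion).
Only the resistive term changes: ΔPIP = R × ΔV̇ = 4.4 × (0.7167 − 0.9167) = 4.4 × -0.2 = -0.88 cmH2O.
Original PIP = 455/28.4 + 4.4×0.9167 + 7 = 27.055 cmH2O; new PIP = 27.055 + (-0.88) = 26.175 cmH2O.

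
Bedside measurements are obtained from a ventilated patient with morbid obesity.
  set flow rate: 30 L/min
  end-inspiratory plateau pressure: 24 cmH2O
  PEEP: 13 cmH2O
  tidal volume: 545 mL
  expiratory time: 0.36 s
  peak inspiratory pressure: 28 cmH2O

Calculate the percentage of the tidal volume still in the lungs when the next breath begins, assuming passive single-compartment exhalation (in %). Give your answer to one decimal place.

40.3

Flow: 30 L/min ÷ 60 = 0.5 L/s.
R = (PIP − Pplat)/V̇ = (28 − 24) / 0.5 = 4.0/0.5 = 8.0 cmH2O·s/L.
C = Vt/(Pplat − PEEP) = 545.0 / (24 − 13) = 545.0/11.0 = 49.545 mL/cmH2O.
τ = R × C = 8.0 × 0.04955 L/cmH2O = 0.3964 s.
Fraction remaining at end-expiration = e^(−Te/τ) = e^(−0.36/0.3964) = 0.4033 → 40.33%.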